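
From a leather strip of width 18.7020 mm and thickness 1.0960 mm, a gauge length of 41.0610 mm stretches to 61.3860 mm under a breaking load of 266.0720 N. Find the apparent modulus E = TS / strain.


TS = F / (w * t) = 266.0720 / (18.7020 * 1.0960) = 12.9808 N/mm^2
strain = (Lf - L0) / L0 = (61.3860 - 41.0610) / 41.0610 = 0.4950
E = TS / strain = 12.9808 / 0.4950 = 26.2240 N/mm^2


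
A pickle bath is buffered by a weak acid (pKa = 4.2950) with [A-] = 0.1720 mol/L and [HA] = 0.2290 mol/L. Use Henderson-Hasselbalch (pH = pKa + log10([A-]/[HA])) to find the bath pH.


ratio = [A-] / [HA] = 0.1720 / 0.2290 = 0.7511
log10(ratio) = -0.1243
pH = pKa + log10(ratio) = 4.2950 - 0.1243 = 4.1707


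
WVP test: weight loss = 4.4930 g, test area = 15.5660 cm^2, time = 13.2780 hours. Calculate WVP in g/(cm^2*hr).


Formula: WVP = loss / (area * time)
Substituting: WVP = 4.4930 / (15.5660 * 13.2780)
Result: 0.0217384 g/(cm^2*hr)


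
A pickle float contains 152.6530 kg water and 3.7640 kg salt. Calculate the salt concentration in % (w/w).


Formula: Conc = salt / (water + salt) * 100
Substituting: Conc = 3.7640 / (152.6530 + 3.7640) * 100
Result: 2.4064 %


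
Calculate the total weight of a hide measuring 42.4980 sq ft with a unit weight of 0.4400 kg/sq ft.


Formula: Weight = area * weight_per_sqft
Substituting: Weight = 42.4980 * 0.4400
Result: 18.6991 kg


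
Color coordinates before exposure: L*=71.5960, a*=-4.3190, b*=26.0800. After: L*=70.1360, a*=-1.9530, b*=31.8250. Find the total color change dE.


dL = -1.4600, da = 2.3660, db = 5.7450
dE = sqrt((-1.4600)^2 + 2.3660^2 + 5.7450^2) = 6.3824


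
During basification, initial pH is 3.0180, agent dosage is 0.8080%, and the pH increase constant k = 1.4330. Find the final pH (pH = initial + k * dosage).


Formula: pH_final = pH_initial + k * base_pct
Substituting: pH_final = 3.0180 + 1.4330 * 0.8080
Result: 4.1759


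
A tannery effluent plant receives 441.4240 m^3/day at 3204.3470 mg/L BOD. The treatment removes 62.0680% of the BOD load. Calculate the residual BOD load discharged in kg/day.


Load_in = volume * conc / 1000 = 441.4240 * 3204.3470 / 1000 = 1414.4757 kg/day
Removed = Load_in * eff / 100 = 1414.4757 * 62.0680 / 100 = 877.9368 kg/day
Load_out = Load_in - Removed = 1414.4757 - 877.9368 = 536.5389 kg/day


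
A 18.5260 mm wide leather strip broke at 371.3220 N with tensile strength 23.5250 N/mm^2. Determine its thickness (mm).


Formula: t = F / (TS * w)
Substituting: t = 371.3220 / (23.5250 * 18.5260)
Result: 0.8520 mm


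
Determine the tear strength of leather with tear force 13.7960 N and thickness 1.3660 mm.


Formula: Tear strength = force / thickness
Substituting: Tear strength = 13.7960 / 1.3660
Result: 10.0996 N/mm


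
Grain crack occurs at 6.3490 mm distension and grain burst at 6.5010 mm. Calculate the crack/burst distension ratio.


Formula: Ratio = crack / burst
Substituting: Ratio = 6.3490 / 6.5010
Result: 0.9766


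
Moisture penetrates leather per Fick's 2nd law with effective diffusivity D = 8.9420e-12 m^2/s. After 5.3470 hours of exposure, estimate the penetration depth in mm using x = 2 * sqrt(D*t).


t = 5.3470 hr * 3600 = 19249.2000 s
D * t = 8.9420e-12 * 19249.2000 = 1.7213e-07
x = 2 * sqrt(D*t) = 2 * sqrt(1.7213e-07) = 8.2976e-04 m = 0.8298 mm


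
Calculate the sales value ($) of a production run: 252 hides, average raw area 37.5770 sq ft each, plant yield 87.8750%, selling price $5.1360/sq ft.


Raw_total = N * avg_area = 252 * 37.5770 = 9469.4040 sq ft
Finished = Raw_total * yield / 100 = 9469.4040 * 87.8750 / 100 = 8321.2388 sq ft
Value = Finished * price = 8321.2388 * 5.1360 = 42737.8823 $


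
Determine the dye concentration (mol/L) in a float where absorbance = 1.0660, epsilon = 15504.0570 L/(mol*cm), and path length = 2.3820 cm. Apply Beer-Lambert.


Formula: c = A / (epsilon * l)
Substituting: c = 1.0660 / (15504.0570 * 2.3820)
Result: 2.8865e-05 mol/L


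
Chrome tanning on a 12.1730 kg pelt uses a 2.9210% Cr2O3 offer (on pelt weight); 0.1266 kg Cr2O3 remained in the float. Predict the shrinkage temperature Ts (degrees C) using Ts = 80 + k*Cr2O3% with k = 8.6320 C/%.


Offered = pelt * offer_pct / 100 = 12.1730 * 2.9210 / 100 = 0.3556 kg
Uptake = offered - residual = 0.3556 - 0.1266 = 0.2290 kg
Cr2O3% on pelt = uptake / pelt * 100 = 0.2290 / 12.1730 * 100 = 1.8810 %
Ts = 80 + k * Cr2O3% = 80 + 8.6320 * 1.8810 = 96.2367 C


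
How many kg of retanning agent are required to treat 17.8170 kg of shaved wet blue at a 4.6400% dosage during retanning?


Formula: Retan = substrate * pct / 100
Substituting: Retan = 17.8170 * 4.6400 / 100
Result: 0.8267 kg


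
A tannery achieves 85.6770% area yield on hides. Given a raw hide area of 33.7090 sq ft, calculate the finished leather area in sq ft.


Formula: finished = raw * yield / 100
Substituting: finished = 33.7090 * 85.6770 / 100
Result: 28.8809 sq ft


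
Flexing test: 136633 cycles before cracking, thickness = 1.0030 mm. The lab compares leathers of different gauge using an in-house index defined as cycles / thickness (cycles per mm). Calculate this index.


Formula: Index = cycles / thickness
Substituting: Index = 136633 / 1.0030
Result: 136224.3270 cycles/mm


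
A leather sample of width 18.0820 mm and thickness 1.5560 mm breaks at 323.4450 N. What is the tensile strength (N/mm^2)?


Formula: TS = force / (width * thickness)
Substituting: TS = 323.4450 / (18.0820 * 1.5560)
Result: 11.4959 N/mm^2


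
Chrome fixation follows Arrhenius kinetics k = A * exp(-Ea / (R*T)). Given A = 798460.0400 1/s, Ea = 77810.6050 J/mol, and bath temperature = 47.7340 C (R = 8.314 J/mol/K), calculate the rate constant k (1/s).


T_K = T_C + 273.15 = 47.7340 + 273.15 = 320.8840 K
exponent = -Ea / (R * T_K) = -77810.6050 / (8.314 * 320.8840) = -29.1663
k = A * exp(exponent) = 798460.0400 * exp(-29.1663) = 1.7199e-07 1/s


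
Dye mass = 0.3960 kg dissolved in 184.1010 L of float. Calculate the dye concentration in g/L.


Formula: Conc = dye_mass(kg) / volume(L) * 1000
Substituting: Conc = 0.3960 / 184.1010 * 1000
Result: 2.1510 g/L


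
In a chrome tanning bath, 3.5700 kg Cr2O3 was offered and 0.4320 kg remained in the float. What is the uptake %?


Formula: Uptake = (offered - residual) / offered * 100
Substituting: Uptake = (3.5700 - 0.4320) / 3.5700 * 100
Result: 87.8992 %


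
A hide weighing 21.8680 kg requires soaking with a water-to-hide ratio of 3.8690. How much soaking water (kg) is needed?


Formula: Water = hide_weight * ratio
Substituting: Water = 21.8680 * 3.8690
Result: 84.6073 kg


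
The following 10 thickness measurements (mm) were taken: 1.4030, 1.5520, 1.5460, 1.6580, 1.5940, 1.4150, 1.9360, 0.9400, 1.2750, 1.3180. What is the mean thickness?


Formula: Average = sum / n
Substituting: Average = 14.6370 / 10
Result: 1.4637 mm


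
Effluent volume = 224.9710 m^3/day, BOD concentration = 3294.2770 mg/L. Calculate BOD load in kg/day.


Formula: BOD_load = volume * conc / 1000
Substituting: BOD_load = 224.9710 * 3294.2770 / 1000
Result: 741.1168 kg/day


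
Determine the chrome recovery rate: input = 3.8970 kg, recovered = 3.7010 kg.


Formula: Recovery = recovered / input * 100
Substituting: Recovery = 3.7010 / 3.8970 * 100
Result: 94.9705 %


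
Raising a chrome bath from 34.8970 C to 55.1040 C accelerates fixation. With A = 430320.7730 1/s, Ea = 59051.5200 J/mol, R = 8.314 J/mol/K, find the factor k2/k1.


T1 = 34.8970 + 273.15 = 308.0470 K; T2 = 55.1040 + 273.15 = 328.2540 K
k1 = A * exp(-Ea/(R*T1)) = 430320.7730 * exp(-59051.5200/(8.314*308.0470)) = 4.1710e-05 1/s
k2 = A * exp(-Ea/(R*T2)) = 430320.7730 * exp(-59051.5200/(8.314*328.2540)) = 1.7245e-04 1/s
k2/k1 = 1.7245e-04 / 4.1710e-05 = 4.1345


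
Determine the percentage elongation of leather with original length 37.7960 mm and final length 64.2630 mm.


Formula: Elongation = (Lf - L0) / L0 * 100
Substituting: Elongation = (64.2630 - 37.7960) / 37.7960 * 100
Result: 70.0259 %


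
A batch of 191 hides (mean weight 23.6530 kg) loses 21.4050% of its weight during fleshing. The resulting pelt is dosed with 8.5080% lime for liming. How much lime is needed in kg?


Total_raw = N * avg_wt = 191 * 23.6530 = 4517.7230 kg
Substrate = Total_raw * (1 - loss/100) = 4517.7230 * (1 - 21.4050/100) = 3550.7044 kg
Lime = Substrate * pct / 100 = 3550.7044 * 8.5080 / 100 = 302.0939 kg


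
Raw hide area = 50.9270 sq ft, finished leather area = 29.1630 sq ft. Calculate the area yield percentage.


Formula: Yield = finished / raw * 100
Substituting: Yield = 29.1630 / 50.9270 * 100
Result: 57.2643 %


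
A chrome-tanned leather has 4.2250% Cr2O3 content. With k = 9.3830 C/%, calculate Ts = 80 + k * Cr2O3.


Formula: Ts = 80 + k * Cr2O3
Substituting: Ts = 80 + 9.3830 * 4.2250
Result: 119.6432 C


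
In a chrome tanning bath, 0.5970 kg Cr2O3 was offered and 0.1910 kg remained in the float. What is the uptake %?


Formula: Uptake = (offered - residual) / offered * 100
Substituting: Uptake = (0.5970 - 0.1910) / 0.5970 * 100
Result: 68.0067 %


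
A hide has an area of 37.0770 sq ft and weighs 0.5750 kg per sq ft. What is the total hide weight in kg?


Formula: Weight = area * weight_per_sqft
Substituting: Weight = 37.0770 * 0.5750
Result: 21.3193 kg


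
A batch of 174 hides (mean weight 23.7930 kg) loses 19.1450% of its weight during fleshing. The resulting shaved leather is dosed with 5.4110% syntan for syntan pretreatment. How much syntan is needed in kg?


Total_raw = N * avg_wt = 174 * 23.7930 = 4139.9820 kg
Substrate = Total_raw * (1 - loss/100) = 4139.9820 * (1 - 19.1450/100) = 3347.3824 kg
Syntan = Substrate * pct / 100 = 3347.3824 * 5.4110 / 100 = 181.1269 kg


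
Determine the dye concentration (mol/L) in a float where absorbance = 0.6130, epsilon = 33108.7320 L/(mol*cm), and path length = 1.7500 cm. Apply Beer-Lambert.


Formula: c = A / (epsilon * l)
Substituting: c = 0.6130 / (33108.7320 * 1.7500)
Result: 1.0580e-05 mol/L


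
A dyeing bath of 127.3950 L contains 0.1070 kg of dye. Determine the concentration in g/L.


Formula: Conc = dye_mass(kg) / volume(L) * 1000
Substituting: Conc = 0.1070 / 127.3950 * 1000
Result: 0.8399 g/L


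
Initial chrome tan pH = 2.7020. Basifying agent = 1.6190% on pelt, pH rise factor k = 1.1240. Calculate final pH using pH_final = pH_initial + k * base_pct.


Formula: pH_final = pH_initial + k * base_pct
Substituting: pH_final = 2.7020 + 1.1240 * 1.6190
Result: 4.5218


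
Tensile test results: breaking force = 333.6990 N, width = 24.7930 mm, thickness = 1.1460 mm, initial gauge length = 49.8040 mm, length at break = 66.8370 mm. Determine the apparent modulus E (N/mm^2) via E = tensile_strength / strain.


TS = F / (w * t) = 333.6990 / (24.7930 * 1.1460) = 11.7447 N/mm^2
strain = (Lf - L0) / L0 = (66.8370 - 49.8040) / 49.8040 = 0.3420
E = TS / strain = 11.7447 / 0.3420 = 34.3411 N/mm^2


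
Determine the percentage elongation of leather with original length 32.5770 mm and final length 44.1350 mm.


Formula: Elongation = (Lf - L0) / L0 * 100
Substituting: Elongation = (44.1350 - 32.5770) / 32.5770 * 100
Result: 35.4790 %


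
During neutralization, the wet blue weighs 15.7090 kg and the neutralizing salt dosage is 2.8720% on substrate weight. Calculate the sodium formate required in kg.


Formula: Neutralizer = substrate * pct / 100
Substituting: Neutralizer = 15.7090 * 2.8720 / 100
Result: 0.4512 kg


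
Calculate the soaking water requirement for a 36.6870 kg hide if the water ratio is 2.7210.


Formula: Water = hide_weight * ratio
Substituting: Water = 36.6870 * 2.7210
Result: 99.8253 kg


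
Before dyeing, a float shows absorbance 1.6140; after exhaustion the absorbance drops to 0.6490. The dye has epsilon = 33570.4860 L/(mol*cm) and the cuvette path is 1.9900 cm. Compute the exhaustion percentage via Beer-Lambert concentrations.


c_initial = A_i / (epsilon * l) = 1.6140 / (33570.4860 * 1.9900) = 2.4160e-05 mol/L
c_final = A_f / (epsilon * l) = 0.6490 / (33570.4860 * 1.9900) = 9.7148e-06 mol/L
Exhaustion = (c_initial - c_final) / c_initial * 100 = (2.4160e-05 - 9.7148e-06) / 2.4160e-05 * 100 = 59.7893 %


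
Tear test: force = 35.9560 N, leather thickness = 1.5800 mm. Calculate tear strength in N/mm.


Formula: Tear strength = force / thickness
Substituting: Tear strength = 35.9560 / 1.5800
Result: 22.7570 N/mm


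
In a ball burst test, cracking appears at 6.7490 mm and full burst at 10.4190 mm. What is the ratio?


Formula: Ratio = crack / burst
Substituting: Ratio = 6.7490 / 10.4190
Result: 0.6478


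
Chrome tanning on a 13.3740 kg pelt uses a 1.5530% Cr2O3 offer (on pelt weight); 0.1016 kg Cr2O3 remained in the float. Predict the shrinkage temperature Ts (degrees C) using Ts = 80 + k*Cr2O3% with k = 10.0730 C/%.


Offered = pelt * offer_pct / 100 = 13.3740 * 1.5530 / 100 = 0.2077 kg
Uptake = offered - residual = 0.2077 - 0.1016 = 0.1061 kg
Cr2O3% on pelt = uptake / pelt * 100 = 0.1061 / 13.3740 * 100 = 0.7933 %
Ts = 80 + k * Cr2O3% = 80 + 10.0730 * 0.7933 = 87.9911 C


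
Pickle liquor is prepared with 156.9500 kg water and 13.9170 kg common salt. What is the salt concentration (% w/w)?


Formula: Conc = salt / (water + salt) * 100
Substituting: Conc = 13.9170 / (156.9500 + 13.9170) * 100
Result: 8.1449 %


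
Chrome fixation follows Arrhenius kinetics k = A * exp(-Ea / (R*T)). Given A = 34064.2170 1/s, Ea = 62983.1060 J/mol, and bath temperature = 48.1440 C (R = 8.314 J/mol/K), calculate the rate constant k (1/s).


T_K = T_C + 273.15 = 48.1440 + 273.15 = 321.2940 K
exponent = -Ea / (R * T_K) = -62983.1060 / (8.314 * 321.2940) = -23.5782
k = A * exp(exponent) = 34064.2170 * exp(-23.5782) = 1.9606e-06 1/s


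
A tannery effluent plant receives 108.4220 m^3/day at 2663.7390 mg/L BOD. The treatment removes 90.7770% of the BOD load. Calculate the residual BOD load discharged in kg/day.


Load_in = volume * conc / 1000 = 108.4220 * 2663.7390 / 1000 = 288.8079 kg/day
Removed = Load_in * eff / 100 = 288.8079 * 90.7770 / 100 = 262.1712 kg/day
Load_out = Load_in - Removed = 288.8079 - 262.1712 = 26.6368 kg/day


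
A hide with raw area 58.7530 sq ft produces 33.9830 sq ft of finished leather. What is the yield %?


Formula: Yield = finished / raw * 100
Substituting: Yield = 33.9830 / 58.7530 * 100
Result: 57.8405 %


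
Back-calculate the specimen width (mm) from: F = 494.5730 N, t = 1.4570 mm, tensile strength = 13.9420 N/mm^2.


Formula: w = F / (TS * t)
Substituting: w = 494.5730 / (13.9420 * 1.4570)
Result: 24.3470 mm


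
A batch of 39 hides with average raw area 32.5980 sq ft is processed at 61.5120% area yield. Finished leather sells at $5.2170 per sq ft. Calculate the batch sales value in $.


Raw_total = N * avg_area = 39 * 32.5980 = 1271.3220 sq ft
Finished = Raw_total * yield / 100 = 1271.3220 * 61.5120 / 100 = 782.0156 sq ft
Value = Finished * price = 782.0156 * 5.2170 = 4079.7753 $


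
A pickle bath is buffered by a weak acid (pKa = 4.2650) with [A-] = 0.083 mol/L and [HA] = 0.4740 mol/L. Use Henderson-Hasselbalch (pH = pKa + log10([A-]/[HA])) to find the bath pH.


ratio = [A-] / [HA] = 0.083 / 0.4740 = 0.1751
log10(ratio) = -0.7567
pH = pKa + log10(ratio) = 4.2650 - 0.7567 = 3.5083


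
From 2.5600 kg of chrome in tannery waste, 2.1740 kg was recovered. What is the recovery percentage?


Formula: Recovery = recovered / input * 100
Substituting: Recovery = 2.1740 / 2.5600 * 100
Result: 84.9219 %


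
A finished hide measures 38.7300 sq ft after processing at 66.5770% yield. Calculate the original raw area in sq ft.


Formula: raw = finished * 100 / yield
Substituting: raw = 38.7300 * 100 / 66.5770
Result: 58.1732 sq ft


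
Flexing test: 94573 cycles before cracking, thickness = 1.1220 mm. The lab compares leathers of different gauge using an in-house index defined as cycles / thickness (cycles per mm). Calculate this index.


Formula: Index = cycles / thickness
Substituting: Index = 94573 / 1.1220
Result: 84289.6613 cycles/mm


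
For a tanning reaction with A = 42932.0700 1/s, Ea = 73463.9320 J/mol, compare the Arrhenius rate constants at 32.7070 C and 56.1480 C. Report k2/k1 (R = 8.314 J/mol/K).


T1 = 32.7070 + 273.15 = 305.8570 K; T2 = 56.1480 + 273.15 = 329.2980 K
k1 = A * exp(-Ea/(R*T1)) = 42932.0700 * exp(-73463.9320/(8.314*305.8570)) = 1.2192e-08 1/s
k2 = A * exp(-Ea/(R*T2)) = 42932.0700 * exp(-73463.9320/(8.314*329.2980)) = 9.5324e-08 1/s
k2/k1 = 9.5324e-08 / 1.2192e-08 = 7.8187


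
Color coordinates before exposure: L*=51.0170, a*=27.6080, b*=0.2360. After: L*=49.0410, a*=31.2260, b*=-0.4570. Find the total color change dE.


dL = -1.9760, da = 3.6180, db = -0.6930
dE = sqrt((-1.9760)^2 + 3.6180^2 + (-0.6930)^2) = 4.1803


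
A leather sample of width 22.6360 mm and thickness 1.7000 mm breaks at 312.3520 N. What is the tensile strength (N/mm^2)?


Formula: TS = force / (width * thickness)
Substituting: TS = 312.3520 / (22.6360 * 1.7000)
Result: 8.1170 N/mm^2


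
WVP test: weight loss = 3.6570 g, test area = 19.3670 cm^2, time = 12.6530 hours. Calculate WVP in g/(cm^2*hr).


Formula: WVP = loss / (area * time)
Substituting: WVP = 3.6570 / (19.3670 * 12.6530)
Result: 0.0149234 g/(cm^2*hr)


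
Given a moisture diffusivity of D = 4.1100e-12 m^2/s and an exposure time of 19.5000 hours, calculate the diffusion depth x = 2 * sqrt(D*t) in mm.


t = 19.5000 hr * 3600 = 70200.0000 s
D * t = 4.1100e-12 * 70200.0000 = 2.8852e-07
x = 2 * sqrt(D*t) = 2 * sqrt(2.8852e-07) = 0.00107428 m = 1.0743 mm


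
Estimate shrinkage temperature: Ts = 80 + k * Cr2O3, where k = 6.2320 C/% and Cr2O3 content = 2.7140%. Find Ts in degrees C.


Formula: Ts = 80 + k * Cr2O3
Substituting: Ts = 80 + 6.2320 * 2.7140
Result: 96.9136 C


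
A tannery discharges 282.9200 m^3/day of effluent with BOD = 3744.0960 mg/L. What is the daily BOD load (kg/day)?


Formula: BOD_load = volume * conc / 1000
Substituting: BOD_load = 282.9200 * 3744.0960 / 1000
Result: 1059.2796 kg/day


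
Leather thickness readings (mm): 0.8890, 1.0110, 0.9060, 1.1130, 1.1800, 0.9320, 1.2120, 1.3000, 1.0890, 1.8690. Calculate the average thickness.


Formula: Average = sum / n
Substituting: Average = 11.5010 / 10
Result: 1.1501 mm


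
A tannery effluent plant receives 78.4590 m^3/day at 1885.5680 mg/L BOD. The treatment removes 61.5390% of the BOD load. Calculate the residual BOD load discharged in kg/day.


Load_in = volume * conc / 1000 = 78.4590 * 1885.5680 / 1000 = 147.9398 kg/day
Removed = Load_in * eff / 100 = 147.9398 * 61.5390 / 100 = 91.0407 kg/day
Load_out = Load_in - Removed = 147.9398 - 91.0407 = 56.8991 kg/day


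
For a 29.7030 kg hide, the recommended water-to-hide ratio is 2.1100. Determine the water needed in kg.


Formula: Water = hide_weight * ratio
Substituting: Water = 29.7030 * 2.1100
Result: 62.6733 kg


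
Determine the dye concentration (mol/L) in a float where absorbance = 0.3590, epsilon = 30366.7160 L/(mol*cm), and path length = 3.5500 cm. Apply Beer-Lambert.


Formula: c = A / (epsilon * l)
Substituting: c = 0.3590 / (30366.7160 * 3.5500)
Result: 3.3302e-06 mol/L


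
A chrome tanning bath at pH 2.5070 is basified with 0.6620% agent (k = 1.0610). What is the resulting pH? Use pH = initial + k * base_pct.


Formula: pH_final = pH_initial + k * base_pct
Substituting: pH_final = 2.5070 + 1.0610 * 0.6620
Result: 3.2094


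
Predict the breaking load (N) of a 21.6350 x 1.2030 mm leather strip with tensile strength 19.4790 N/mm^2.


Formula: F = TS * w * t
Substituting: F = 19.4790 * 21.6350 * 1.2030
Result: 506.9781 N


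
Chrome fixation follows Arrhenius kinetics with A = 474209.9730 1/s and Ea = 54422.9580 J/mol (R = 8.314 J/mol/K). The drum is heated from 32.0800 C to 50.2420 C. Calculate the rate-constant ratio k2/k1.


T1 = 32.0800 + 273.15 = 305.2300 K; T2 = 50.2420 + 273.15 = 323.3920 K
k1 = A * exp(-Ea/(R*T1)) = 474209.9730 * exp(-54422.9580/(8.314*305.2300)) = 2.3021e-04 1/s
k2 = A * exp(-Ea/(R*T2)) = 474209.9730 * exp(-54422.9580/(8.314*323.3920)) = 7.6771e-04 1/s
k2/k1 = 7.6771e-04 / 2.3021e-04 = 3.3348


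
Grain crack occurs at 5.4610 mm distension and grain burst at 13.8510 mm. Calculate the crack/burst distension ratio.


Formula: Ratio = crack / burst
Substituting: Ratio = 5.4610 / 13.8510
Result: 0.3943


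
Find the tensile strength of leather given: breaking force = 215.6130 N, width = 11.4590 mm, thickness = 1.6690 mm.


Formula: TS = force / (width * thickness)
Substituting: TS = 215.6130 / (11.4590 * 1.6690)
Result: 11.2738 N/mm^2


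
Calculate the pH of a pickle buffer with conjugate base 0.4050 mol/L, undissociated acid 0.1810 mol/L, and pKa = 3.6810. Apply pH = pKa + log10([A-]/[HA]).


ratio = [A-] / [HA] = 0.4050 / 0.1810 = 2.2376
log10(ratio) = 0.3498
pH = pKa + log10(ratio) = 3.6810 + 0.3498 = 4.0308


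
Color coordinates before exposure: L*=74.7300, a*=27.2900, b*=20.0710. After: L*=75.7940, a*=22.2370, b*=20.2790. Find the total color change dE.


dL = 1.0640, da = -5.0530, db = 0.2080
dE = sqrt(1.0640^2 + (-5.0530)^2 + 0.2080^2) = 5.1680


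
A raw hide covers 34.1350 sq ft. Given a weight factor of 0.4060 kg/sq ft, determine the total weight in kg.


Formula: Weight = area * weight_per_sqft
Substituting: Weight = 34.1350 * 0.4060
Result: 13.8588 kg


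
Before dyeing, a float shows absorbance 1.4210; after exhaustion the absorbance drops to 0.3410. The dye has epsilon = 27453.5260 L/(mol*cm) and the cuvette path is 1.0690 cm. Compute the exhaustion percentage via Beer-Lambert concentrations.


c_initial = A_i / (epsilon * l) = 1.4210 / (27453.5260 * 1.0690) = 4.8419e-05 mol/L
c_final = A_f / (epsilon * l) = 0.3410 / (27453.5260 * 1.0690) = 1.1619e-05 mol/L
Exhaustion = (c_initial - c_final) / c_initial * 100 = (4.8419e-05 - 1.1619e-05) / 4.8419e-05 * 100 = 76.0028 %


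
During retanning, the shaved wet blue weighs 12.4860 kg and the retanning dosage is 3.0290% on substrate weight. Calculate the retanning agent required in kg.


Formula: Retan = substrate * pct / 100
Substituting: Retan = 12.4860 * 3.0290 / 100
Result: 0.3782 kg


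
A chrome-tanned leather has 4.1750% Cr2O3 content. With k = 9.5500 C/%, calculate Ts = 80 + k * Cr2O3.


Formula: Ts = 80 + k * Cr2O3
Substituting: Ts = 80 + 9.5500 * 4.1750
Result: 119.8713 C


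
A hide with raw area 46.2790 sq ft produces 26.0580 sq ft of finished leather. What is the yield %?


Formula: Yield = finished / raw * 100
Substituting: Yield = 26.0580 / 46.2790 * 100
Result: 56.3063 %


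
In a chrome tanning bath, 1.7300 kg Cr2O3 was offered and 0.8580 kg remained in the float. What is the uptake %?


Formula: Uptake = (offered - residual) / offered * 100
Substituting: Uptake = (1.7300 - 0.8580) / 1.7300 * 100
Result: 50.4046 %


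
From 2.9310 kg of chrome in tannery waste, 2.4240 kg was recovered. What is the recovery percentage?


Formula: Recovery = recovered / input * 100
Substituting: Recovery = 2.4240 / 2.9310 * 100
Result: 82.7021 %


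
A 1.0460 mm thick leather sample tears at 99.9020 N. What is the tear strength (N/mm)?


Formula: Tear strength = force / thickness
Substituting: Tear strength = 99.9020 / 1.0460
Result: 95.5086 N/mm


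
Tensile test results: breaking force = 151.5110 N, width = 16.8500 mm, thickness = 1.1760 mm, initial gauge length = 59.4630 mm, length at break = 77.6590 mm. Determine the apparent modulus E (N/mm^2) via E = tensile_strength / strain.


TS = F / (w * t) = 151.5110 / (16.8500 * 1.1760) = 7.6460 N/mm^2
strain = (Lf - L0) / L0 = (77.6590 - 59.4630) / 59.4630 = 0.3060
E = TS / strain = 7.6460 / 0.3060 = 24.9866 N/mm^2


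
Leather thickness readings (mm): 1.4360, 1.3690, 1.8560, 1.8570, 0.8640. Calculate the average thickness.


Formula: Average = sum / n
Substituting: Average = 7.3820 / 5
Result: 1.4764 mm


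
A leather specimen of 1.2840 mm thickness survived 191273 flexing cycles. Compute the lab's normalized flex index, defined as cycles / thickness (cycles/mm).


Formula: Index = cycles / thickness
Substituting: Index = 191273 / 1.2840
Result: 148966.5109 cycles/mm


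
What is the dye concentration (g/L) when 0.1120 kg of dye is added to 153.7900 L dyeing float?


Formula: Conc = dye_mass(kg) / volume(L) * 1000
Substituting: Conc = 0.1120 / 153.7900 * 1000
Result: 0.7283 g/L


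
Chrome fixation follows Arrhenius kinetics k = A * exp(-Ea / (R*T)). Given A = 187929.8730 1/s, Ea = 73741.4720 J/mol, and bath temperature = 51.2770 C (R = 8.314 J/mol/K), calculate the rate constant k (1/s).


T_K = T_C + 273.15 = 51.2770 + 273.15 = 324.4270 K
exponent = -Ea / (R * T_K) = -73741.4720 / (8.314 * 324.4270) = -27.3391
k = A * exp(exponent) = 187929.8730 * exp(-27.3391) = 2.5163e-07 1/s


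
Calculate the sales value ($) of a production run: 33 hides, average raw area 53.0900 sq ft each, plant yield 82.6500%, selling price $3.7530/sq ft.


Raw_total = N * avg_area = 33 * 53.0900 = 1751.9700 sq ft
Finished = Raw_total * yield / 100 = 1751.9700 * 82.6500 / 100 = 1448.0032 sq ft
Value = Finished * price = 1448.0032 * 3.7530 = 5434.3560 $


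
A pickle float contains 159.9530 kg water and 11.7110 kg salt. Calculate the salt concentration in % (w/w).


Formula: Conc = salt / (water + salt) * 100
Substituting: Conc = 11.7110 / (159.9530 + 11.7110) * 100
Result: 6.8220 %


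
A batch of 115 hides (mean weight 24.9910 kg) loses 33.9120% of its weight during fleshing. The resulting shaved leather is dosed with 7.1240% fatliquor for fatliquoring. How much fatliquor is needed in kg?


Total_raw = N * avg_wt = 115 * 24.9910 = 2873.9650 kg
Substrate = Total_raw * (1 - loss/100) = 2873.9650 * (1 - 33.9120/100) = 1899.3460 kg
Fat = Substrate * pct / 100 = 1899.3460 * 7.1240 / 100 = 135.3094 kg


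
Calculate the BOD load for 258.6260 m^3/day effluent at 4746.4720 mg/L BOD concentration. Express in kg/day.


Formula: BOD_load = volume * conc / 1000
Substituting: BOD_load = 258.6260 * 4746.4720 / 1000
Result: 1227.5611 kg/day


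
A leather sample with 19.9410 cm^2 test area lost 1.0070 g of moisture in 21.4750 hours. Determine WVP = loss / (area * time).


Formula: WVP = loss / (area * time)
Substituting: WVP = 1.0070 / (19.9410 * 21.4750)
Result: 0.00235152 g/(cm^2*hr)


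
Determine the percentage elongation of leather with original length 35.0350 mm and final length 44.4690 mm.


Formula: Elongation = (Lf - L0) / L0 * 100
Substituting: Elongation = (44.4690 - 35.0350) / 35.0350 * 100
Result: 26.9274 %


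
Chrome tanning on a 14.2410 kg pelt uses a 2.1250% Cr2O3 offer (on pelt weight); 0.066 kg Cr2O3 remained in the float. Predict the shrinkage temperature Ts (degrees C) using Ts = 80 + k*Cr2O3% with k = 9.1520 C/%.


Offered = pelt * offer_pct / 100 = 14.2410 * 2.1250 / 100 = 0.3026 kg
Uptake = offered - residual = 0.3026 - 0.066 = 0.2366 kg
Cr2O3% on pelt = uptake / pelt * 100 = 0.2366 / 14.2410 * 100 = 1.6615 %
Ts = 80 + k * Cr2O3% = 80 + 9.1520 * 1.6615 = 95.2065 C


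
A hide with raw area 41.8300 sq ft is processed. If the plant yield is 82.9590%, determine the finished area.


Formula: finished = raw * yield / 100
Substituting: finished = 41.8300 * 82.9590 / 100
Result: 34.7017 sq ft


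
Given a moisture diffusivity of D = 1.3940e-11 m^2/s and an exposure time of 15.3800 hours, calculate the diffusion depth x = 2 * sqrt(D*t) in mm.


t = 15.3800 hr * 3600 = 55368.0000 s
D * t = 1.3940e-11 * 55368.0000 = 7.7183e-07
x = 2 * sqrt(D*t) = 2 * sqrt(7.7183e-07) = 0.00175708 m = 1.7571 mm


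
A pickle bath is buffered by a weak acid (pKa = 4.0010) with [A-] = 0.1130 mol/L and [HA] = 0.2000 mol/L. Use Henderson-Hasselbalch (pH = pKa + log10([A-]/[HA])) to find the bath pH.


ratio = [A-] / [HA] = 0.1130 / 0.2000 = 0.5650
log10(ratio) = -0.2480
pH = pKa + log10(ratio) = 4.0010 - 0.2480 = 3.7530


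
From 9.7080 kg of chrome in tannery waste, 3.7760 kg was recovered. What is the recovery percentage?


Formula: Recovery = recovered / input * 100
Substituting: Recovery = 3.7760 / 9.7080 * 100
Result: 38.8958 %


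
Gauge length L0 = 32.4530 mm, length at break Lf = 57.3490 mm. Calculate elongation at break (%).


Formula: Elongation = (Lf - L0) / L0 * 100
Substituting: Elongation = (57.3490 - 32.4530) / 32.4530 * 100
Result: 76.7140 %


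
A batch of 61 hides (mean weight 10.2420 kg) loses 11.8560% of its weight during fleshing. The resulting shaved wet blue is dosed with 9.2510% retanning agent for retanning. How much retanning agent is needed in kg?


Total_raw = N * avg_wt = 61 * 10.2420 = 624.7620 kg
Substrate = Total_raw * (1 - loss/100) = 624.7620 * (1 - 11.8560/100) = 550.6902 kg
Retan = Substrate * pct / 100 = 550.6902 * 9.2510 / 100 = 50.9444 kg


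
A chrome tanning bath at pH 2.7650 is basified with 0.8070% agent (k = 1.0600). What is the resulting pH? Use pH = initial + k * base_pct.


Formula: pH_final = pH_initial + k * base_pct
Substituting: pH_final = 2.7650 + 1.0600 * 0.8070
Result: 3.6204


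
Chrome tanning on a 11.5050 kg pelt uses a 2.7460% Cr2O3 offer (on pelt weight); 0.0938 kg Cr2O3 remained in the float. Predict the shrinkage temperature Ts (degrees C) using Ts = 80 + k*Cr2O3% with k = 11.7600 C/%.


Offered = pelt * offer_pct / 100 = 11.5050 * 2.7460 / 100 = 0.3159 kg
Uptake = offered - residual = 0.3159 - 0.0938 = 0.2221 kg
Cr2O3% on pelt = uptake / pelt * 100 = 0.2221 / 11.5050 * 100 = 1.9307 %
Ts = 80 + k * Cr2O3% = 80 + 11.7600 * 1.9307 = 102.7051 C


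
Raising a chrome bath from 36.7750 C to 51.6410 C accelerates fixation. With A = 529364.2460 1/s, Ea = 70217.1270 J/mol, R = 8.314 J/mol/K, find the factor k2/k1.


T1 = 36.7750 + 273.15 = 309.9250 K; T2 = 51.6410 + 273.15 = 324.7910 K
k1 = A * exp(-Ea/(R*T1)) = 529364.2460 * exp(-70217.1270/(8.314*309.9250)) = 7.7439e-07 1/s
k2 = A * exp(-Ea/(R*T2)) = 529364.2460 * exp(-70217.1270/(8.314*324.7910)) = 2.6956e-06 1/s
k2/k1 = 2.6956e-06 / 7.7439e-07 = 3.4809


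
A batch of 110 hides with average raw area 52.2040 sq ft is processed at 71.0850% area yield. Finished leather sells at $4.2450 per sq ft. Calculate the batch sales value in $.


Raw_total = N * avg_area = 110 * 52.2040 = 5742.4400 sq ft
Finished = Raw_total * yield / 100 = 5742.4400 * 71.0850 / 100 = 4082.0135 sq ft
Value = Finished * price = 4082.0135 * 4.2450 = 17328.1472 $


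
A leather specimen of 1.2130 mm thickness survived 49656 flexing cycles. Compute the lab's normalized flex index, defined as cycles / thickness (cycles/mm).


Formula: Index = cycles / thickness
Substituting: Index = 49656 / 1.2130
Result: 40936.5210 cycles/mm


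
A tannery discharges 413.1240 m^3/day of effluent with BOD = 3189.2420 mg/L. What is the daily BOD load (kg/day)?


Formula: BOD_load = volume * conc / 1000
Substituting: BOD_load = 413.1240 * 3189.2420 / 1000
Result: 1317.5524 kg/day


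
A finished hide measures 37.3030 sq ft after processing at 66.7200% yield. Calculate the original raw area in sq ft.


Formula: raw = finished * 100 / yield
Substituting: raw = 37.3030 * 100 / 66.7200
Result: 55.9098 sq ft


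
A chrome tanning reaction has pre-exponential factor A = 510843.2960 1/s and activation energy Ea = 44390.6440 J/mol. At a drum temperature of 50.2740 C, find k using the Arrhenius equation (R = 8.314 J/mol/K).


T_K = T_C + 273.15 = 50.2740 + 273.15 = 323.4240 K
exponent = -Ea / (R * T_K) = -44390.6440 / (8.314 * 323.4240) = -16.5086
k = A * exp(exponent) = 510843.2960 * exp(-16.5086) = 0.034571 1/s


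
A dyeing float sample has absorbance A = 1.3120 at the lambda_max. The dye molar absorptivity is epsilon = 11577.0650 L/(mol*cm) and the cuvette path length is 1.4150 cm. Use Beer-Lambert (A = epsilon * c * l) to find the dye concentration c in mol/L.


Formula: c = A / (epsilon * l)
Substituting: c = 1.3120 / (11577.0650 * 1.4150)
Result: 8.0090e-05 mol/L


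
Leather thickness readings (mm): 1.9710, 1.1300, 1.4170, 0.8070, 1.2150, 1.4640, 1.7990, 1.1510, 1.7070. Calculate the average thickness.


Formula: Average = sum / n
Substituting: Average = 12.6610 / 9
Result: 1.4068 mm


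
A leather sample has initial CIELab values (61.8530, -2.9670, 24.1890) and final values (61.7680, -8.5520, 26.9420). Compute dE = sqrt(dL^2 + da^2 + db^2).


dL = -0.085, da = -5.5850, db = 2.7530
dE = sqrt((-0.085)^2 + (-5.5850)^2 + 2.7530^2) = 6.2272


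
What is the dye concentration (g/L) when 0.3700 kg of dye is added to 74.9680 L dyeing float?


Formula: Conc = dye_mass(kg) / volume(L) * 1000
Substituting: Conc = 0.3700 / 74.9680 * 1000
Result: 4.9354 g/L


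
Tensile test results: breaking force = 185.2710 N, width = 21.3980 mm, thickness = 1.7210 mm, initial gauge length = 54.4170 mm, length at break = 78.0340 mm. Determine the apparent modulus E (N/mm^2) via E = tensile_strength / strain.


TS = F / (w * t) = 185.2710 / (21.3980 * 1.7210) = 5.0310 N/mm^2
strain = (Lf - L0) / L0 = (78.0340 - 54.4170) / 54.4170 = 0.4340
E = TS / strain = 5.0310 / 0.4340 = 11.5921 N/mm^2


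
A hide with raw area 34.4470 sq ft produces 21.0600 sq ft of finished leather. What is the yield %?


Formula: Yield = finished / raw * 100
Substituting: Yield = 21.0600 / 34.4470 * 100
Result: 61.1374 %


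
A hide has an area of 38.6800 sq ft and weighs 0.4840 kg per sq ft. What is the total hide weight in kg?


Formula: Weight = area * weight_per_sqft
Substituting: Weight = 38.6800 * 0.4840
Result: 18.7211 kg


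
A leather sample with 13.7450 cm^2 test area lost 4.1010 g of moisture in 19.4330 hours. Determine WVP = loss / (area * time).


Formula: WVP = loss / (area * time)
Substituting: WVP = 4.1010 / (13.7450 * 19.4330)
Result: 0.0153534 g/(cm^2*hr)


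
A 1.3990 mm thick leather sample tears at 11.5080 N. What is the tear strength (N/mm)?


Formula: Tear strength = force / thickness
Substituting: Tear strength = 11.5080 / 1.3990
Result: 8.2259 N/mm


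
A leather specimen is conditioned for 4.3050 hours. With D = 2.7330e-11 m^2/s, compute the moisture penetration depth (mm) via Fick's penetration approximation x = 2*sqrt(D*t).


t = 4.3050 hr * 3600 = 15498.0000 s
D * t = 2.7330e-11 * 15498.0000 = 4.2356e-07
x = 2 * sqrt(D*t) = 2 * sqrt(4.2356e-07) = 0.00130163 m = 1.3016 mm


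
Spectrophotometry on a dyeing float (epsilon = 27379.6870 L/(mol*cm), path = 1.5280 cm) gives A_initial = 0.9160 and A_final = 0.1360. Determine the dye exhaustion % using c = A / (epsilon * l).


c_initial = A_i / (epsilon * l) = 0.9160 / (27379.6870 * 1.5280) = 2.1895e-05 mol/L
c_final = A_f / (epsilon * l) = 0.1360 / (27379.6870 * 1.5280) = 3.2508e-06 mol/L
Exhaustion = (c_initial - c_final) / c_initial * 100 = (2.1895e-05 - 3.2508e-06) / 2.1895e-05 * 100 = 85.1528 %


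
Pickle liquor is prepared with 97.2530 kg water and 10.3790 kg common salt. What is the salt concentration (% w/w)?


Formula: Conc = salt / (water + salt) * 100
Substituting: Conc = 10.3790 / (97.2530 + 10.3790) * 100
Result: 9.6430 %


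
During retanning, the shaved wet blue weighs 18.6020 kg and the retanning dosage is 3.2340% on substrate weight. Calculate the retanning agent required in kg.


Formula: Retan = substrate * pct / 100
Substituting: Retan = 18.6020 * 3.2340 / 100
Result: 0.6016 kg


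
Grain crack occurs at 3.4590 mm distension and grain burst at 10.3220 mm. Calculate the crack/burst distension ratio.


Formula: Ratio = crack / burst
Substituting: Ratio = 3.4590 / 10.3220
Result: 0.3351


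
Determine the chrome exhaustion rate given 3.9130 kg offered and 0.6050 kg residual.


Formula: Uptake = (offered - residual) / offered * 100
Substituting: Uptake = (3.9130 - 0.6050) / 3.9130 * 100
Result: 84.5387 %


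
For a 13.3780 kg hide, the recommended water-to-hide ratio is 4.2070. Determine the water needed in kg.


Formula: Water = hide_weight * ratio
Substituting: Water = 13.3780 * 4.2070
Result: 56.2812 kg


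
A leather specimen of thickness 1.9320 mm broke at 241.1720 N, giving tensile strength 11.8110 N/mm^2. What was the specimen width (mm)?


Formula: w = F / (TS * t)
Substituting: w = 241.1720 / (11.8110 * 1.9320)
Result: 10.5690 mm


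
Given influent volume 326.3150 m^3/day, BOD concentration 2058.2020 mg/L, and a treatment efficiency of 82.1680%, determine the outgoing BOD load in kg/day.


Load_in = volume * conc / 1000 = 326.3150 * 2058.2020 / 1000 = 671.6222 kg/day
Removed = Load_in * eff / 100 = 671.6222 * 82.1680 / 100 = 551.8585 kg/day
Load_out = Load_in - Removed = 671.6222 - 551.8585 = 119.7637 kg/day


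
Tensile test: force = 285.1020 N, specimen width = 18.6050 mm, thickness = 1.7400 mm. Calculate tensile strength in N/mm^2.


Formula: TS = force / (width * thickness)
Substituting: TS = 285.1020 / (18.6050 * 1.7400)
Result: 8.8069 N/mm^2


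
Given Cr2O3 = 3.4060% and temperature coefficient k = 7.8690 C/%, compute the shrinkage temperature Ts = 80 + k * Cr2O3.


Formula: Ts = 80 + k * Cr2O3
Substituting: Ts = 80 + 7.8690 * 3.4060
Result: 106.8018 C


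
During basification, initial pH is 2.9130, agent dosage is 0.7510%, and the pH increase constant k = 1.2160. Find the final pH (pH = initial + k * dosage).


Formula: pH_final = pH_initial + k * base_pct
Substituting: pH_final = 2.9130 + 1.2160 * 0.7510
Result: 3.8262


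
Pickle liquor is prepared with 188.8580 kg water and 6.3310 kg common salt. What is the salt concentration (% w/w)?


Formula: Conc = salt / (water + salt) * 100
Substituting: Conc = 6.3310 / (188.8580 + 6.3310) * 100
Result: 3.2435 %


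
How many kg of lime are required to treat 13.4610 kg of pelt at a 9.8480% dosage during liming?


Formula: Lime = substrate * pct / 100
Substituting: Lime = 13.4610 * 9.8480 / 100
Result: 1.3256 kg


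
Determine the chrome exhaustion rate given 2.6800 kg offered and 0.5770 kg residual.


Formula: Uptake = (offered - residual) / offered * 100
Substituting: Uptake = (2.6800 - 0.5770) / 2.6800 * 100
Result: 78.4701 %


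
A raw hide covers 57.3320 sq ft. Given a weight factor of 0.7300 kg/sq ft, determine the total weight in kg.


Formula: Weight = area * weight_per_sqft
Substituting: Weight = 57.3320 * 0.7300
Result: 41.8524 kg


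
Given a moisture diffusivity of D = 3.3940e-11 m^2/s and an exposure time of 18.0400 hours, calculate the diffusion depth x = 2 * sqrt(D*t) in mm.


t = 18.0400 hr * 3600 = 64944.0000 s
D * t = 3.3940e-11 * 64944.0000 = 2.2042e-06
x = 2 * sqrt(D*t) = 2 * sqrt(2.2042e-06) = 0.00296931 m = 2.9693 mm


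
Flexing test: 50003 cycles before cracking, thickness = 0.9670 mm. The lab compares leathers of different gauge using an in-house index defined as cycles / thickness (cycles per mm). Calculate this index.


Formula: Index = cycles / thickness
Substituting: Index = 50003 / 0.9670
Result: 51709.4105 cycles/mm


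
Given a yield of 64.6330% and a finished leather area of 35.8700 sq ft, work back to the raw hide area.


Formula: raw = finished * 100 / yield
Substituting: raw = 35.8700 * 100 / 64.6330
Result: 55.4980 sq ft


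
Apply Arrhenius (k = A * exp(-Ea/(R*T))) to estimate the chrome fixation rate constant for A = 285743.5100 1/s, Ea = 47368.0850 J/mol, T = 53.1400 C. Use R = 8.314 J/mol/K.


T_K = T_C + 273.15 = 53.1400 + 273.15 = 326.2900 K
exponent = -Ea / (R * T_K) = -47368.0850 / (8.314 * 326.2900) = -17.4611
k = A * exp(exponent) = 285743.5100 * exp(-17.4611) = 0.00745949 1/s


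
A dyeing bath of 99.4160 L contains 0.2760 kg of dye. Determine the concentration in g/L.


Formula: Conc = dye_mass(kg) / volume(L) * 1000
Substituting: Conc = 0.2760 / 99.4160 * 1000
Result: 2.7762 g/L


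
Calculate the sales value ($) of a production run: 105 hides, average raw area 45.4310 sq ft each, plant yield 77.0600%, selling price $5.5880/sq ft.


Raw_total = N * avg_area = 105 * 45.4310 = 4770.2550 sq ft
Finished = Raw_total * yield / 100 = 4770.2550 * 77.0600 / 100 = 3675.9585 sq ft
Value = Finished * price = 3675.9585 * 5.5880 = 20541.2561 $
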